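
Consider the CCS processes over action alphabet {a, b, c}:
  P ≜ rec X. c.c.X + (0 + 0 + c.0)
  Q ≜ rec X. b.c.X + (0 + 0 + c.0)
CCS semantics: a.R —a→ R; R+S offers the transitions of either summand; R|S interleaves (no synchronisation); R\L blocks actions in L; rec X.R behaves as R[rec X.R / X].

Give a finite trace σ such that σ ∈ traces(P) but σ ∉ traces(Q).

Reachable graph of P (3 states):
  s0 = rec X. c.c.X + (0 + 0 + c.0) :: --c--▸ s1, --c--▸ s2
  s1 = 0 :: ·
  s2 = c.(rec X. c.c.X + (0 + 0 + c.0)) :: --c--▸ s0
Reachable graph of Q (3 states):
  t0 = rec X. b.c.X + (0 + 0 + c.0) :: --b--▸ t1, --c--▸ t2
  t1 = c.(rec X. b.c.X + (0 + 0 + c.0)) :: --c--▸ t0
  t2 = 0 :: ·
Trace ⟨cc⟩ through P, begin at {s0}:
  after c @ step 1: {s1, s2}
  after c @ step 2: {s0}
  — P admits the full trace.
Trace ⟨cc⟩ through Q, begin at {t0}:
  after c @ step 1: {t2}
  after c @ step 2: ∅  — Q cannot continue

cc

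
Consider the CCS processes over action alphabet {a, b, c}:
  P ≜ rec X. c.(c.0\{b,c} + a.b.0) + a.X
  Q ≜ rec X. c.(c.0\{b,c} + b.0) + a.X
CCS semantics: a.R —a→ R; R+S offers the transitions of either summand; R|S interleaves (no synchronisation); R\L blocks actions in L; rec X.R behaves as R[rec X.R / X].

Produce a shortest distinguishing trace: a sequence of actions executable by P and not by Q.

ca

LTS(P): 5 reachable states
  s0 = rec X. c.(c.0\{b,c} + a.b.0) + a.X ⊢ -a-> s0, -c-> s1
  s1 = c.0\{b,c} + a.b.0 ⊢ -a-> s2, -c-> s3
  s2 = b.0 ⊢ -b-> s4
  s3 = 0\{b,c} ⊢ (no moves)
  s4 = 0 ⊢ (no moves)
LTS(Q): 4 reachable states
  t0 = rec X. c.(c.0\{b,c} + b.0) + a.X ⊢ -a-> t0, -c-> t1
  t1 = c.0\{b,c} + b.0 ⊢ -b-> t2, -c-> t3
  t2 = 0 ⊢ (no moves)
  t3 = 0\{b,c} ⊢ (no moves)
Trace ⟨ca⟩ through P, begin at {s0}:
  [1] c ⇒ {s1}
  [2] a ⇒ {s2}
  — P admits the full trace.
Trace ⟨ca⟩ through Q, begin at {t0}:
  [1] c ⇒ {t1}
  [2] a ⇒ ∅ (Q stuck)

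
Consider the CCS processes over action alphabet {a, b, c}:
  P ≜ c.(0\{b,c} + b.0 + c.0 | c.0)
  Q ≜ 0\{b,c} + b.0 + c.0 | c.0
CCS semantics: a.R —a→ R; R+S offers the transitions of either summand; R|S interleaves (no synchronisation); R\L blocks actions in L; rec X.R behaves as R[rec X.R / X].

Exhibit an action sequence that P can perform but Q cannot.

P's transition system — 6 states:
  p0 = c.(0\{b,c} + b.0 + c.0 | c.0) has moves —c→ p1
  p1 = 0\{b,c} + b.0 + c.0 | c.0 has moves —b→ p2, —c→ p3, —c→ p4
  p2 = 0 has moves ∅
  p3 = 0 | c.0 has moves —c→ p5
  p4 = c.0 | 0 has moves —c→ p5
  p5 = 0 | 0 has moves ∅
Q's transition system — 5 states:
  q0 = 0\{b,c} + b.0 + c.0 | c.0 has moves —b→ q1, —c→ q2, —c→ q3
  q1 = 0 has moves ∅
  q2 = 0 | c.0 has moves —c→ q4
  q3 = c.0 | 0 has moves —c→ q4
  q4 = 0 | 0 has moves ∅
Trace ⟨cb⟩ through P, begin at {p0}:
  [1] c ⇒ {p1}
  [2] b ⇒ {p2}
  — P admits the full trace.
Trace ⟨cb⟩ through Q, begin at {q0}:
  [1] c ⇒ {q2, q3}
  [2] b ⇒ no successor for Q

cb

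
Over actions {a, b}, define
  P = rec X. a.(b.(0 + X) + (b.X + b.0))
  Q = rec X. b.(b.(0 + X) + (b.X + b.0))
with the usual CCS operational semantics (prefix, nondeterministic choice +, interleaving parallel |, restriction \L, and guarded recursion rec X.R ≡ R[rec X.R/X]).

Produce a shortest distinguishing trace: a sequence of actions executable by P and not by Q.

a

Reachable graph of P (4 states):
  m0 = rec X. a.(b.(0 + X) + (b.X + b.0)) has moves -a-> m1
  m1 = b.(0 + (rec X. a.(b.(0 + X) + (b.X + b.0)))) + (b.(rec X. a.(b.(0 + X) + (b.X + b.0))) + b.0) has moves -b-> m0, -b-> m2, -b-> m3
  m2 = 0 has moves (no moves)
  m3 = 0 + (rec X. a.(b.(0 + X) + (b.X + b.0))) has moves -a-> m1
Reachable graph of Q (4 states):
  n0 = rec X. b.(b.(0 + X) + (b.X + b.0)) has moves -b-> n1
  n1 = b.(0 + (rec X. b.(b.(0 + X) + (b.X + b.0)))) + (b.(rec X. b.(b.(0 + X) + (b.X + b.0))) + b.0) has moves -b-> n0, -b-> n2, -b-> n3
  n2 = 0 has moves (no moves)
  n3 = 0 + (rec X. b.(b.(0 + X) + (b.X + b.0))) has moves -b-> n1
Executing a from P (initial set {m0}):
  after a @ step 1: {m1}
  ✓ P
Executing a from Q (initial set {n0}):
  after a @ step 1: ∅  — Q cannot continue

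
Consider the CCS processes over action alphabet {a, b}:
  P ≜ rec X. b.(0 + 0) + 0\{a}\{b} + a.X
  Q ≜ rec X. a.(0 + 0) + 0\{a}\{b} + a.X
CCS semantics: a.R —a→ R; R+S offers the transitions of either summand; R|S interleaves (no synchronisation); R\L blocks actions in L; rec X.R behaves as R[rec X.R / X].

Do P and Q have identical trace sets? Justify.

Reachable graph of P (2 states):
  m0 = rec X. b.(0 + 0) + 0\{a}\{b} + a.X | --a--▸ m0, --b--▸ m1
  m1 = 0 + 0 | ∅
Reachable graph of Q (2 states):
  n0 = rec X. a.(0 + 0) + 0\{a}\{b} + a.X | --a--▸ n0, --a--▸ n1
  n1 = 0 + 0 | ∅
Trace ⟨b⟩ through P, begin at {m0}:
  after b @ step 1: {m1}
  ✓ P
Trace ⟨b⟩ through Q, begin at {n0}:
  after b @ step 1: ∅  — Q cannot continue

traces(P) ≠ traces(Q) — witness ⟨b⟩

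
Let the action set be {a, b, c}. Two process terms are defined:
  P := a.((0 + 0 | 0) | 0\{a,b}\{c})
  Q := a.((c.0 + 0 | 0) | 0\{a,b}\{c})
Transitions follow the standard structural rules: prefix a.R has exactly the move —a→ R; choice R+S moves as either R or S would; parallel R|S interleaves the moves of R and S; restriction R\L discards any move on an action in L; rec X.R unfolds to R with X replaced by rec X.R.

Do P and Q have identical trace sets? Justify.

NO — witness ⟨ac⟩

LTS(P): 2 reachable states
  m0 = a.((0 + 0 | 0) | 0\{a,b}\{c}) ⊢ =a=> m1
  m1 = (0 + 0 | 0) | 0\{a,b}\{c} ⊢ ∅
LTS(Q): 3 reachable states
  n0 = a.((c.0 + 0 | 0) | 0\{a,b}\{c}) ⊢ =a=> n1
  n1 = (c.0 + 0 | 0) | 0\{a,b}\{c} ⊢ =c=> n2
  n2 = 0 | 0\{a,b}\{c} ⊢ ∅
Executing ac from Q (initial set {n0}):
  [1] a ⇒ {n1}
  [2] c ⇒ {n2}
  ✓ Q
Executing ac from P (initial set {m0}):
  [1] a ⇒ {m1}
  [2] c ⇒ no successor for P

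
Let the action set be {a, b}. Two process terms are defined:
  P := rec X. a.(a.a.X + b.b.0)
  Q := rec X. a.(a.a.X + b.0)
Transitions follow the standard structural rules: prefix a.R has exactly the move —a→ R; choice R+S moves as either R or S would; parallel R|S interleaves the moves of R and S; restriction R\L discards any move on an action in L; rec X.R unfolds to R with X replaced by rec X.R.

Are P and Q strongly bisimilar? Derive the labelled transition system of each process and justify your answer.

P's transition system — 5 states:
  u0 = rec X. a.(a.a.X + b.b.0) :: -a-> u1
  u1 = a.a.(rec X. a.(a.a.X + b.b.0)) + b.b.0 :: -a-> u2, -b-> u3
  u2 = a.(rec X. a.(a.a.X + b.b.0)) :: -a-> u0
  u3 = b.0 :: -b-> u4
  u4 = 0 :: deadlocked
Q's transition system — 4 states:
  v0 = rec X. a.(a.a.X + b.0) :: -a-> v1
  v1 = a.a.(rec X. a.(a.a.X + b.0)) + b.0 :: -a-> v2, -b-> v3
  v2 = a.(rec X. a.(a.a.X + b.0)) :: -a-> v0
  v3 = 0 :: deadlocked
Coarsest stable partition (strong bisimilarity classes):
  B0 = {u0}
  B1 = {u1}
  B2 = {u2}
  B3 = {u3}
  B4 = {u4, v3}
  B5 = {v0}
  B6 = {v1}
  B7 = {v2}
u0 ∈ B0, v0 ∈ B5 → different blocks

NO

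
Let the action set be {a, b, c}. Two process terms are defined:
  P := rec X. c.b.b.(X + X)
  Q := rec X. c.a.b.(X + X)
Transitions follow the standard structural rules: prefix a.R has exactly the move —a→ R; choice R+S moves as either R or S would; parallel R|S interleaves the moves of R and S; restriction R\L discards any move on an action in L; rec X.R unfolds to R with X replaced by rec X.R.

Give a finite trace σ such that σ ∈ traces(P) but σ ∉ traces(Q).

LTS(P): 4 reachable states
  m0 = rec X. c.b.b.(X + X) → —c→ m1
  m1 = b.b.((rec X. c.b.b.(X + X)) + (rec X. c.b.b.(X + X))) → —b→ m2
  m2 = b.((rec X. c.b.b.(X + X)) + (rec X. c.b.b.(X + X))) → —b→ m3
  m3 = (rec X. c.b.b.(X + X)) + (rec X. c.b.b.(X + X)) → —c→ m1
LTS(Q): 4 reachable states
  n0 = rec X. c.a.b.(X + X) → —c→ n1
  n1 = a.b.((rec X. c.a.b.(X + X)) + (rec X. c.a.b.(X + X))) → —a→ n2
  n2 = b.((rec X. c.a.b.(X + X)) + (rec X. c.a.b.(X + X))) → —b→ n3
  n3 = (rec X. c.a.b.(X + X)) + (rec X. c.a.b.(X + X)) → —c→ n1
Trace ⟨cb⟩ through P, begin at {m0}:
  after c @ step 1: {m1}
  after b @ step 2: {m2}
  — P admits the full trace.
Trace ⟨cb⟩ through Q, begin at {n0}:
  after c @ step 1: {n1}
  after b @ step 2: ∅  — Q cannot continue

cb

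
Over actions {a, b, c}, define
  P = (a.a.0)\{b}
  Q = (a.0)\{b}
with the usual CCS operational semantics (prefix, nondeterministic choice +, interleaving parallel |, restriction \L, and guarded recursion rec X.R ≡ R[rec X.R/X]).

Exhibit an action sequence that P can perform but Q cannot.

aa

Reachable graph of P (3 states):
  u0 = (a.a.0)\{b} → =a=> u1
  u1 = (a.0)\{b} → =a=> u2
  u2 = 0\{b} → ∅
Reachable graph of Q (2 states):
  v0 = (a.0)\{b} → =a=> v1
  v1 = 0\{b} → ∅
Trace ⟨aa⟩ through P, begin at {u0}:
  [1] a ⇒ {u1}
  [2] a ⇒ {u2}
  P completes σ.
Trace ⟨aa⟩ through Q, begin at {v0}:
  [1] a ⇒ {v1}
  [2] a ⇒ ∅  — Q cannot continue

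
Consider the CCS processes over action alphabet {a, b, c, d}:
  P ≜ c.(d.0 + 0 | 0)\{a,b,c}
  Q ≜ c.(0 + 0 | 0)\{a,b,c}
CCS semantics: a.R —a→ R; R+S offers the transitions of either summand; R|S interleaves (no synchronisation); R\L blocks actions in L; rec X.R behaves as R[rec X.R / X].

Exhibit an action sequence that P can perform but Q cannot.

LTS(P): 3 reachable states
  s0 = c.(d.0 + 0 | 0)\{a,b,c} :: —c→ s1
  s1 = (d.0 + 0 | 0)\{a,b,c} :: —d→ s2
  s2 = 0\{a,b,c} :: ·
LTS(Q): 2 reachable states
  t0 = c.(0 + 0 | 0)\{a,b,c} :: —c→ t1
  t1 = (0 + 0 | 0)\{a,b,c} :: ·
Executing cd from P (initial set {s0}):
  [1] c ⇒ {s1}
  [2] d ⇒ {s2}
  P completes σ.
Executing cd from Q (initial set {t0}):
  [1] c ⇒ {t1}
  [2] d ⇒ ∅ (Q stuck)

cd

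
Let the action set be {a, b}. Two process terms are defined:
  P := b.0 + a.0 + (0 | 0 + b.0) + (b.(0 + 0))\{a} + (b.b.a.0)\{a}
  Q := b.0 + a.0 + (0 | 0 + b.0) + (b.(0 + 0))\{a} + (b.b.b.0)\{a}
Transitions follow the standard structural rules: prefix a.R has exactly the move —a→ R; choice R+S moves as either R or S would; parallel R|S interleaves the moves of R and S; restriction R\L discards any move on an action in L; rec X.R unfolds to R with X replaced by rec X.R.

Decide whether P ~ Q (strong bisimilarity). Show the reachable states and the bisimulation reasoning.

P's transition system — 5 states:
  u0 = b.0 + a.0 + (0 | 0 + b.0) + (b.(0 + 0))\{a} + (b.b.a.0)\{a} → ··a··> u1, ··b··> u1, ··b··> u2, ··b··> u3
  u1 = 0 → stopped
  u2 = (0 + 0)\{a} → stopped
  u3 = (b.a.0)\{a} → ··b··> u4
  u4 = (a.0)\{a} → stopped
Q's transition system — 6 states:
  v0 = b.0 + a.0 + (0 | 0 + b.0) + (b.(0 + 0))\{a} + (b.b.b.0)\{a} → ··a··> v1, ··b··> v1, ··b··> v2, ··b··> v3
  v1 = 0 → stopped
  v2 = (0 + 0)\{a} → stopped
  v3 = (b.b.0)\{a} → ··b··> v4
  v4 = (b.0)\{a} → ··b··> v5
  v5 = 0\{a} → stopped
Coarsest stable partition (strong bisimilarity classes):
  B0 = {u0}
  B1 = {u1, u2, u4, v1, v2, v5}
  B2 = {u3, v4}
  B3 = {v0}
  B4 = {v3}
u0 ∈ B0, v0 ∈ B3 → different blocks

P ≁ Q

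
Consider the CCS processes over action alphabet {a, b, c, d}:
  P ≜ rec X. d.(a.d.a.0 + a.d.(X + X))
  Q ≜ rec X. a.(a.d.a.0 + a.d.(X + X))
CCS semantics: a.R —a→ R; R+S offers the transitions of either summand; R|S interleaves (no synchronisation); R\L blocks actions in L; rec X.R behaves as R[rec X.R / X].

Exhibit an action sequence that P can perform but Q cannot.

d

Reachable graph of P (7 states):
  m0 = rec X. d.(a.d.a.0 + a.d.(X + X)) :: —d→ m1
  m1 = a.d.a.0 + a.d.((rec X. d.(a.d.a.0 + a.d.(X + X))) + (rec X. d.(a.d.a.0 + a.d.(X + X)))) :: —a→ m2, —a→ m3
  m2 = d.((rec X. d.(a.d.a.0 + a.d.(X + X))) + (rec X. d.(a.d.a.0 + a.d.(X + X)))) :: —d→ m4
  m3 = d.a.0 :: —d→ m5
  m4 = (rec X. d.(a.d.a.0 + a.d.(X + X))) + (rec X. d.(a.d.a.0 + a.d.(X + X))) :: —d→ m1
  m5 = a.0 :: —a→ m6
  m6 = 0 :: (no moves)
Reachable graph of Q (7 states):
  n0 = rec X. a.(a.d.a.0 + a.d.(X + X)) :: —a→ n1
  n1 = a.d.a.0 + a.d.((rec X. a.(a.d.a.0 + a.d.(X + X))) + (rec X. a.(a.d.a.0 + a.d.(X + X)))) :: —a→ n2, —a→ n3
  n2 = d.((rec X. a.(a.d.a.0 + a.d.(X + X))) + (rec X. a.(a.d.a.0 + a.d.(X + X)))) :: —d→ n4
  n3 = d.a.0 :: —d→ n5
  n4 = (rec X. a.(a.d.a.0 + a.d.(X + X))) + (rec X. a.(a.d.a.0 + a.d.(X + X))) :: —a→ n1
  n5 = a.0 :: —a→ n6
  n6 = 0 :: (no moves)
Run σ = ⟨d⟩ on P: start {m0}
  step 1 (d): {m1}
  P completes σ.
Run σ = ⟨d⟩ on Q: start {n0}
  step 1 (d): ∅ (Q stuck)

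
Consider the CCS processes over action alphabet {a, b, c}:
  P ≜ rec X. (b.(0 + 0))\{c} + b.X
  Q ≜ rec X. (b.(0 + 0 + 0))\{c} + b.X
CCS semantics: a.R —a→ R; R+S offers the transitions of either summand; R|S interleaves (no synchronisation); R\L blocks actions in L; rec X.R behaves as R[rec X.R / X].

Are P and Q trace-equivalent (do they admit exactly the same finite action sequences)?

traces(P) = traces(Q)

LTS(P): 2 reachable states
  m0 = rec X. (b.(0 + 0))\{c} + b.X ⊢ —b→ m0, —b→ m1
  m1 = (0 + 0)\{c} ⊢ ∅
LTS(Q): 2 reachable states
  n0 = rec X. (b.(0 + 0 + 0))\{c} + b.X ⊢ —b→ n0, —b→ n1
  n1 = (0 + 0 + 0)\{c} ⊢ ∅
Coarsest stable partition (strong bisimilarity classes):
  B0 = {m0, n0}
  B1 = {m1, n1}
m0 ∈ B0, n0 ∈ B0 → same block
Bisimilar ⇒ trace-equivalent.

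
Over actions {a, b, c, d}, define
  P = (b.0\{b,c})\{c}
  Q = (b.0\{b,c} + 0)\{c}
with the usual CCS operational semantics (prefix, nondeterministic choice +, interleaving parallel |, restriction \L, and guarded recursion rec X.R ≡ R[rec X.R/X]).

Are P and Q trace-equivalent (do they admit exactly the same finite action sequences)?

LTS(P): 2 reachable states
  m0 = (b.0\{b,c})\{c} ⊢ ··b··> m1
  m1 = 0\{b,c}\{c} ⊢ deadlocked
LTS(Q): 2 reachable states
  n0 = (b.0\{b,c} + 0)\{c} ⊢ ··b··> n1
  n1 = 0\{b,c}\{c} ⊢ deadlocked
Partition-refinement fixed point:
  B0 = {m0, n0}
  B1 = {m1, n1}
m0 ∈ B0, n0 ∈ B0 → same block
Bisimilar ⇒ trace-equivalent.

traces(P) = traces(Q)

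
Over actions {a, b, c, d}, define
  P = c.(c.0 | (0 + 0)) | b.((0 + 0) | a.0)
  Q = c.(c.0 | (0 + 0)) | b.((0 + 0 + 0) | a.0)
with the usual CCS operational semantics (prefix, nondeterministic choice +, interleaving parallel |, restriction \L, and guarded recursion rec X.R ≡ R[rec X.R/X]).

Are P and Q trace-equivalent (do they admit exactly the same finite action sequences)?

YES

P's transition system — 9 states:
  u0 = c.(c.0 | (0 + 0)) | b.((0 + 0) | a.0) ⊢ —b→ u1, —c→ u2
  u1 = c.(c.0 | (0 + 0)) | ((0 + 0) | a.0) ⊢ —a→ u3, —c→ u4
  u2 = c.0 | (0 + 0) | b.((0 + 0) | a.0) ⊢ —b→ u4, —c→ u5
  u3 = c.(c.0 | (0 + 0)) | ((0 + 0) | 0) ⊢ —c→ u6
  u4 = c.0 | (0 + 0) | ((0 + 0) | a.0) ⊢ —a→ u6, —c→ u7
  u5 = 0 | (0 + 0) | b.((0 + 0) | a.0) ⊢ —b→ u7
  u6 = c.0 | (0 + 0) | ((0 + 0) | 0) ⊢ —c→ u8
  u7 = 0 | (0 + 0) | ((0 + 0) | a.0) ⊢ —a→ u8
  u8 = 0 | (0 + 0) | ((0 + 0) | 0) ⊢ stopped
Q's transition system — 9 states:
  v0 = c.(c.0 | (0 + 0)) | b.((0 + 0 + 0) | a.0) ⊢ —b→ v1, —c→ v2
  v1 = c.(c.0 | (0 + 0)) | ((0 + 0 + 0) | a.0) ⊢ —a→ v3, —c→ v4
  v2 = c.0 | (0 + 0) | b.((0 + 0 + 0) | a.0) ⊢ —b→ v4, —c→ v5
  v3 = c.(c.0 | (0 + 0)) | ((0 + 0 + 0) | 0) ⊢ —c→ v6
  v4 = c.0 | (0 + 0) | ((0 + 0 + 0) | a.0) ⊢ —a→ v6, —c→ v7
  v5 = 0 | (0 + 0) | b.((0 + 0 + 0) | a.0) ⊢ —b→ v7
  v6 = c.0 | (0 + 0) | ((0 + 0 + 0) | 0) ⊢ —c→ v8
  v7 = 0 | (0 + 0) | ((0 + 0 + 0) | a.0) ⊢ —a→ v8
  v8 = 0 | (0 + 0) | ((0 + 0 + 0) | 0) ⊢ stopped
Coarsest stable partition (strong bisimilarity classes):
  B0 = {u0, v0}
  B1 = {u1, v1}
  B2 = {u3, v3}
  B3 = {u6, v6}
  B4 = {u8, v8}
  B5 = {u4, v4}
  B6 = {u7, v7}
  B7 = {u2, v2}
  B8 = {u5, v5}
u0 ∈ B0, v0 ∈ B0 → same block
Bisimilar ⇒ trace-equivalent.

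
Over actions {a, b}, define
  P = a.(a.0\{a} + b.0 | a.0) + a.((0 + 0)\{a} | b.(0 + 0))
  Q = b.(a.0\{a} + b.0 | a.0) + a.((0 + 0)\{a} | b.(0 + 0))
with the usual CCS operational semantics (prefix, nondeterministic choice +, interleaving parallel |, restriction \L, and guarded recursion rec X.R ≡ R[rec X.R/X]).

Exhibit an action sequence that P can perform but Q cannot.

aa

Reachable graph of P (8 states):
  u0 = a.(a.0\{a} + b.0 | a.0) + a.((0 + 0)\{a} | b.(0 + 0)) has moves =a=> u1, =a=> u2
  u1 = (0 + 0)\{a} | b.(0 + 0) has moves =b=> u3
  u2 = a.0\{a} + b.0 | a.0 has moves =a=> u4, =a=> u5, =b=> u6
  u3 = (0 + 0)\{a} | (0 + 0) has moves deadlocked
  u4 = 0\{a} has moves deadlocked
  u5 = b.0 | 0 has moves =b=> u7
  u6 = 0 | a.0 has moves =a=> u7
  u7 = 0 | 0 has moves deadlocked
Reachable graph of Q (8 states):
  v0 = b.(a.0\{a} + b.0 | a.0) + a.((0 + 0)\{a} | b.(0 + 0)) has moves =a=> v1, =b=> v2
  v1 = (0 + 0)\{a} | b.(0 + 0) has moves =b=> v3
  v2 = a.0\{a} + b.0 | a.0 has moves =a=> v4, =a=> v5, =b=> v6
  v3 = (0 + 0)\{a} | (0 + 0) has moves deadlocked
  v4 = 0\{a} has moves deadlocked
  v5 = b.0 | 0 has moves =b=> v7
  v6 = 0 | a.0 has moves =a=> v7
  v7 = 0 | 0 has moves deadlocked
Trace ⟨aa⟩ through P, begin at {u0}:
  [1] a ⇒ {u1, u2}
  [2] a ⇒ {u4, u5}
  — P admits the full trace.
Trace ⟨aa⟩ through Q, begin at {v0}:
  [1] a ⇒ {v1}
  [2] a ⇒ no successor for Q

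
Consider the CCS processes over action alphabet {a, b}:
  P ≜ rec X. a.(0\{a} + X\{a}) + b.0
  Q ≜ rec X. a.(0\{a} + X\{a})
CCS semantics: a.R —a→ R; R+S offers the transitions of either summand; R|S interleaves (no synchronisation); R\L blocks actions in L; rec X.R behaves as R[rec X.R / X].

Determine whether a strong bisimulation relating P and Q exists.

P's transition system — 4 states:
  m0 = rec X. a.(0\{a} + X\{a}) + b.0 → —a→ m1, —b→ m2
  m1 = 0\{a} + (rec X. a.(0\{a} + X\{a}) + b.0)\{a} → —b→ m3
  m2 = 0 → (no moves)
  m3 = 0\{a} → (no moves)
Q's transition system — 2 states:
  n0 = rec X. a.(0\{a} + X\{a}) → —a→ n1
  n1 = 0\{a} + (rec X. a.(0\{a} + X\{a}))\{a} → (no moves)
Bisimilarity quotient blocks:
  B0 = {m0}
  B1 = {m2, m3, n1}
  B2 = {m1}
  B3 = {n0}
m0 ∈ B0, n0 ∈ B3 → different blocks

P ≁ Q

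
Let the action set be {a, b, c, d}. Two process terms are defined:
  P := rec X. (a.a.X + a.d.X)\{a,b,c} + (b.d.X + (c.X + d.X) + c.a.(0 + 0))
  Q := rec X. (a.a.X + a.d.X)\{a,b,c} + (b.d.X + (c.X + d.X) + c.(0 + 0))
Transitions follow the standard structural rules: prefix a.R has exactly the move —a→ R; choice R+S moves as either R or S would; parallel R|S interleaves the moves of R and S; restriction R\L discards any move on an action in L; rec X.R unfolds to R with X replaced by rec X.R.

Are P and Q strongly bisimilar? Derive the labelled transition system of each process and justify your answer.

P's transition system — 4 states:
  m0 = rec X. (a.a.X + a.d.X)\{a,b,c} + (b.d.X + (c.X + d.X) + c.a.(0 + 0)) → =b=> m1, =c=> m0, =c=> m2, =d=> m0
  m1 = d.(rec X. (a.a.X + a.d.X)\{a,b,c} + (b.d.X + (c.X + d.X) + c.a.(0 + 0))) → =d=> m0
  m2 = a.(0 + 0) → =a=> m3
  m3 = 0 + 0 → ·
Q's transition system — 3 states:
  n0 = rec X. (a.a.X + a.d.X)\{a,b,c} + (b.d.X + (c.X + d.X) + c.(0 + 0)) → =b=> n1, =c=> n0, =c=> n2, =d=> n0
  n1 = d.(rec X. (a.a.X + a.d.X)\{a,b,c} + (b.d.X + (c.X + d.X) + c.(0 + 0))) → =d=> n0
  n2 = 0 + 0 → ·
Bisimilarity quotient blocks:
  B0 = {m0}
  B1 = {m2}
  B2 = {m3, n2}
  B3 = {m1}
  B4 = {n0}
  B5 = {n1}
m0 ∈ B0, n0 ∈ B4 → different blocks

P ≁ Q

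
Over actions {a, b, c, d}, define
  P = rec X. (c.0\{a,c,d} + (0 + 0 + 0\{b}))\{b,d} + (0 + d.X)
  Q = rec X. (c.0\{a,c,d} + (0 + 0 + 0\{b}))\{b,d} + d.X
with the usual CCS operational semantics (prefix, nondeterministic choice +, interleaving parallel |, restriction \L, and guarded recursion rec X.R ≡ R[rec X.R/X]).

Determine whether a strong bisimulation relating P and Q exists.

Reachable graph of P (2 states):
  u0 = rec X. (c.0\{a,c,d} + (0 + 0 + 0\{b}))\{b,d} + (0 + d.X) | =c=> u1, =d=> u0
  u1 = 0\{a,c,d}\{b,d} | deadlocked
Reachable graph of Q (2 states):
  v0 = rec X. (c.0\{a,c,d} + (0 + 0 + 0\{b}))\{b,d} + d.X | =c=> v1, =d=> v0
  v1 = 0\{a,c,d}\{b,d} | deadlocked
Partition-refinement fixed point:
  B0 = {u0, v0}
  B1 = {u1, v1}
u0 ∈ B0, v0 ∈ B0 → same block

YES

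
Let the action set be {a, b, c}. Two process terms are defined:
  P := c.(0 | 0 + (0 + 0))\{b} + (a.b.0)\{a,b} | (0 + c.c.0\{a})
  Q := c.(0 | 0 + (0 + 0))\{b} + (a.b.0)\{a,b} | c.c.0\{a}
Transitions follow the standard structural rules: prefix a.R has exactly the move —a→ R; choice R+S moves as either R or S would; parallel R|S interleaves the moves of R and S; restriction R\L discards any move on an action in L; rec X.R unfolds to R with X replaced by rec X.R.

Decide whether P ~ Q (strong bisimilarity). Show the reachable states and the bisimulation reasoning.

P's transition system — 4 states:
  u0 = c.(0 | 0 + (0 + 0))\{b} + (a.b.0)\{a,b} | (0 + c.c.0\{a}) :: =c=> u1, =c=> u2
  u1 = (0 | 0 + (0 + 0))\{b} :: ·
  u2 = (a.b.0)\{a,b} | c.0\{a} :: =c=> u3
  u3 = (a.b.0)\{a,b} | 0\{a} :: ·
Q's transition system — 4 states:
  v0 = c.(0 | 0 + (0 + 0))\{b} + (a.b.0)\{a,b} | c.c.0\{a} :: =c=> v1, =c=> v2
  v1 = (0 | 0 + (0 + 0))\{b} :: ·
  v2 = (a.b.0)\{a,b} | c.0\{a} :: =c=> v3
  v3 = (a.b.0)\{a,b} | 0\{a} :: ·
Coarsest stable partition (strong bisimilarity classes):
  B0 = {u0, v0}
  B1 = {u2, v2}
  B2 = {u1, u3, v1, v3}
u0 ∈ B0, v0 ∈ B0 → same block

P ~ Q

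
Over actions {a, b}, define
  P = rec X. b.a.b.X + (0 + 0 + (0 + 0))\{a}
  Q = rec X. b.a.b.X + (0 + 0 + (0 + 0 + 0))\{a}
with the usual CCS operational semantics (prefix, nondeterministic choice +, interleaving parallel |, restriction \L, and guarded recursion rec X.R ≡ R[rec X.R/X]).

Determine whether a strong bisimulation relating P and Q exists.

P's transition system — 3 states:
  p0 = rec X. b.a.b.X + (0 + 0 + (0 + 0))\{a} :: --b--▸ p1
  p1 = a.b.(rec X. b.a.b.X + (0 + 0 + (0 + 0))\{a}) :: --a--▸ p2
  p2 = b.(rec X. b.a.b.X + (0 + 0 + (0 + 0))\{a}) :: --b--▸ p0
Q's transition system — 3 states:
  q0 = rec X. b.a.b.X + (0 + 0 + (0 + 0 + 0))\{a} :: --b--▸ q1
  q1 = a.b.(rec X. b.a.b.X + (0 + 0 + (0 + 0 + 0))\{a}) :: --a--▸ q2
  q2 = b.(rec X. b.a.b.X + (0 + 0 + (0 + 0 + 0))\{a}) :: --b--▸ q0
Bisimilarity quotient blocks:
  B0 = {p0, q0}
  B1 = {p1, q1}
  B2 = {p2, q2}
p0 ∈ B0, q0 ∈ B0 → same block

P ~ Q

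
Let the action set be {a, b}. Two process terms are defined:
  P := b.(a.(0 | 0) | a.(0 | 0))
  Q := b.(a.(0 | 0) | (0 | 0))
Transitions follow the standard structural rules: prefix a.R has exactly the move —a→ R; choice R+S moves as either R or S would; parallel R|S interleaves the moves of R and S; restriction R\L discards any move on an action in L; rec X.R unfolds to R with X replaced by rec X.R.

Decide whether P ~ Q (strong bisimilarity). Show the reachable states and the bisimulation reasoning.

not bisimilar

LTS(P): 5 reachable states
  u0 = b.(a.(0 | 0) | a.(0 | 0)) → -b-> u1
  u1 = a.(0 | 0) | a.(0 | 0) → -a-> u2, -a-> u3
  u2 = 0 | 0 | a.(0 | 0) → -a-> u4
  u3 = a.(0 | 0) | (0 | 0) → -a-> u4
  u4 = 0 | 0 | (0 | 0) → deadlocked
LTS(Q): 3 reachable states
  v0 = b.(a.(0 | 0) | (0 | 0)) → -b-> v1
  v1 = a.(0 | 0) | (0 | 0) → -a-> v2
  v2 = 0 | 0 | (0 | 0) → deadlocked
Partition-refinement fixed point:
  B0 = {u0}
  B1 = {u1}
  B2 = {u2, u3, v1}
  B3 = {u4, v2}
  B4 = {v0}
u0 ∈ B0, v0 ∈ B4 → different blocks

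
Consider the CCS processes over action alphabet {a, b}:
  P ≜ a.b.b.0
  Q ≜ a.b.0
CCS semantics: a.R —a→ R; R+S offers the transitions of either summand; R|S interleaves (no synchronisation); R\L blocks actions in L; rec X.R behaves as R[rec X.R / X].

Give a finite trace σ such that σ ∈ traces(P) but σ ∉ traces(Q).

abb

P's transition system — 4 states:
  s0 = a.b.b.0 ⊢ --a--▸ s1
  s1 = b.b.0 ⊢ --b--▸ s2
  s2 = b.0 ⊢ --b--▸ s3
  s3 = 0 ⊢ deadlocked
Q's transition system — 3 states:
  t0 = a.b.0 ⊢ --a--▸ t1
  t1 = b.0 ⊢ --b--▸ t2
  t2 = 0 ⊢ deadlocked
Run σ = ⟨abb⟩ on P: start {s0}
  after a @ step 1: {s1}
  after b @ step 2: {s2}
  after b @ step 3: {s3}
  — P admits the full trace.
Run σ = ⟨abb⟩ on Q: start {t0}
  after a @ step 1: {t1}
  after b @ step 2: {t2}
  after b @ step 3: no successor for Q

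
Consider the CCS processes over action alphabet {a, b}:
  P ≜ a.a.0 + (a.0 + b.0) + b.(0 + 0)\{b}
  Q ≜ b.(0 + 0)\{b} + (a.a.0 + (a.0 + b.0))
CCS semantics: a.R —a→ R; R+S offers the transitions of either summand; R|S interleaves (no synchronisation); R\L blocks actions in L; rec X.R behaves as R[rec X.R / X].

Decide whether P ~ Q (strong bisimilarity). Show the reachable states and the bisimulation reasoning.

YES

Reachable graph of P (4 states):
  p0 = a.a.0 + (a.0 + b.0) + b.(0 + 0)\{b} ⊢ --a--▸ p1, --a--▸ p2, --b--▸ p1, --b--▸ p3
  p1 = 0 ⊢ deadlocked
  p2 = a.0 ⊢ --a--▸ p1
  p3 = (0 + 0)\{b} ⊢ deadlocked
Reachable graph of Q (4 states):
  q0 = b.(0 + 0)\{b} + (a.a.0 + (a.0 + b.0)) ⊢ --a--▸ q1, --a--▸ q2, --b--▸ q1, --b--▸ q3
  q1 = 0 ⊢ deadlocked
  q2 = a.0 ⊢ --a--▸ q1
  q3 = (0 + 0)\{b} ⊢ deadlocked
Coarsest stable partition (strong bisimilarity classes):
  B0 = {p0, q0}
  B1 = {p1, p3, q1, q3}
  B2 = {p2, q2}
p0 ∈ B0, q0 ∈ B0 → same block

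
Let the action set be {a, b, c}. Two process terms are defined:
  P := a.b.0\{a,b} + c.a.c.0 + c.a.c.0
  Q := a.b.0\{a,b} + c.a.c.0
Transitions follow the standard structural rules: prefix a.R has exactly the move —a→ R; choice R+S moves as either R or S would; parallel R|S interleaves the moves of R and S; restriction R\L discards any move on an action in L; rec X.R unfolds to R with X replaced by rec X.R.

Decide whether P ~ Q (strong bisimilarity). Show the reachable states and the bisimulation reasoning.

YES

Reachable graph of P (6 states):
  u0 = a.b.0\{a,b} + c.a.c.0 + c.a.c.0 has moves ··a··> u1, ··c··> u2
  u1 = b.0\{a,b} has moves ··b··> u3
  u2 = a.c.0 has moves ··a··> u4
  u3 = 0\{a,b} has moves stopped
  u4 = c.0 has moves ··c··> u5
  u5 = 0 has moves stopped
Reachable graph of Q (6 states):
  v0 = a.b.0\{a,b} + c.a.c.0 has moves ··a··> v1, ··c··> v2
  v1 = b.0\{a,b} has moves ··b··> v3
  v2 = a.c.0 has moves ··a··> v4
  v3 = 0\{a,b} has moves stopped
  v4 = c.0 has moves ··c··> v5
  v5 = 0 has moves stopped
Bisimilarity quotient blocks:
  B0 = {u0, v0}
  B1 = {u1, v1}
  B2 = {u3, u5, v3, v5}
  B3 = {u2, v2}
  B4 = {u4, v4}
u0 ∈ B0, v0 ∈ B0 → same block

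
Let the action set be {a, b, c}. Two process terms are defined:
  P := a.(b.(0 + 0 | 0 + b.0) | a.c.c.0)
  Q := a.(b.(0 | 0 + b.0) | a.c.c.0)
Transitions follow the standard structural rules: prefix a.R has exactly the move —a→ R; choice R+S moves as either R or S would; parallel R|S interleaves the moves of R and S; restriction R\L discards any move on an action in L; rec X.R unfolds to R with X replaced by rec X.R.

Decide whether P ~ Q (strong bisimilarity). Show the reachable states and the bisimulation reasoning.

P's transition system — 13 states:
  s0 = a.(b.(0 + 0 | 0 + b.0) | a.c.c.0) ⊢ --a--▸ s1
  s1 = b.(0 + 0 | 0 + b.0) | a.c.c.0 ⊢ --a--▸ s2, --b--▸ s3
  s2 = b.(0 + 0 | 0 + b.0) | c.c.0 ⊢ --b--▸ s4, --c--▸ s5
  s3 = (0 + 0 | 0 + b.0) | a.c.c.0 ⊢ --a--▸ s4, --b--▸ s6
  s4 = (0 + 0 | 0 + b.0) | c.c.0 ⊢ --b--▸ s7, --c--▸ s8
  s5 = b.(0 + 0 | 0 + b.0) | c.0 ⊢ --b--▸ s8, --c--▸ s9
  s6 = 0 | a.c.c.0 ⊢ --a--▸ s7
  s7 = 0 | c.c.0 ⊢ --c--▸ s10
  s8 = (0 + 0 | 0 + b.0) | c.0 ⊢ --b--▸ s10, --c--▸ s11
  s9 = b.(0 + 0 | 0 + b.0) | 0 ⊢ --b--▸ s11
  s10 = 0 | c.0 ⊢ --c--▸ s12
  s11 = (0 + 0 | 0 + b.0) | 0 ⊢ --b--▸ s12
  s12 = 0 | 0 ⊢ (no moves)
Q's transition system — 13 states:
  t0 = a.(b.(0 | 0 + b.0) | a.c.c.0) ⊢ --a--▸ t1
  t1 = b.(0 | 0 + b.0) | a.c.c.0 ⊢ --a--▸ t2, --b--▸ t3
  t2 = b.(0 | 0 + b.0) | c.c.0 ⊢ --b--▸ t4, --c--▸ t5
  t3 = (0 | 0 + b.0) | a.c.c.0 ⊢ --a--▸ t4, --b--▸ t6
  t4 = (0 | 0 + b.0) | c.c.0 ⊢ --b--▸ t7, --c--▸ t8
  t5 = b.(0 | 0 + b.0) | c.0 ⊢ --b--▸ t8, --c--▸ t9
  t6 = 0 | a.c.c.0 ⊢ --a--▸ t7
  t7 = 0 | c.c.0 ⊢ --c--▸ t10
  t8 = (0 | 0 + b.0) | c.0 ⊢ --b--▸ t10, --c--▸ t11
  t9 = b.(0 | 0 + b.0) | 0 ⊢ --b--▸ t11
  t10 = 0 | c.0 ⊢ --c--▸ t12
  t11 = (0 | 0 + b.0) | 0 ⊢ --b--▸ t12
  t12 = 0 | 0 ⊢ (no moves)
Bisimilarity quotient blocks:
  B0 = {s0, t0}
  B1 = {s1, t1}
  B2 = {s3, t3}
  B3 = {s6, t6}
  B4 = {s7, t7}
  B5 = {s10, t10}
  B6 = {s12, t12}
  B7 = {s4, t4}
  B8 = {s8, t8}
  B9 = {s11, t11}
  B10 = {s2, t2}
  B11 = {s5, t5}
  B12 = {s9, t9}
s0 ∈ B0, t0 ∈ B0 → same block

YES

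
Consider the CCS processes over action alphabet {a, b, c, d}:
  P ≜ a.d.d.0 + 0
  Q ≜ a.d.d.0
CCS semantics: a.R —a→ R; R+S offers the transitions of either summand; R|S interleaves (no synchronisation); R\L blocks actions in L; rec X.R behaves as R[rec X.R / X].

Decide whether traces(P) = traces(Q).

Reachable graph of P (4 states):
  u0 = a.d.d.0 + 0 :: =a=> u1
  u1 = d.d.0 :: =d=> u2
  u2 = d.0 :: =d=> u3
  u3 = 0 :: ∅
Reachable graph of Q (4 states):
  v0 = a.d.d.0 :: =a=> v1
  v1 = d.d.0 :: =d=> v2
  v2 = d.0 :: =d=> v3
  v3 = 0 :: ∅
Partition-refinement fixed point:
  B0 = {u0, v0}
  B1 = {u1, v1}
  B2 = {u2, v2}
  B3 = {u3, v3}
u0 ∈ B0, v0 ∈ B0 → same block
Bisimilar ⇒ trace-equivalent.

trace-equivalent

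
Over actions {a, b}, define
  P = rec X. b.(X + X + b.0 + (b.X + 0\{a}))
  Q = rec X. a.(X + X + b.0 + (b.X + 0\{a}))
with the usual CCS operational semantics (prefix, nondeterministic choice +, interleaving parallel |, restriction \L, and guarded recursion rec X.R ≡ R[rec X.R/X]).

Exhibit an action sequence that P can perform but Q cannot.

Reachable graph of P (3 states):
  m0 = rec X. b.(X + X + b.0 + (b.X + 0\{a})) :: =b=> m1
  m1 = (rec X. b.(X + X + b.0 + (b.X + 0\{a}))) + (rec X. b.(X + X + b.0 + (b.X + 0\{a}))) + b.0 + (b.(rec X. b.(X + X + b.0 + (b.X + 0\{a}))) + 0\{a}) :: =b=> m0, =b=> m1, =b=> m2
  m2 = 0 :: ·
Reachable graph of Q (3 states):
  n0 = rec X. a.(X + X + b.0 + (b.X + 0\{a})) :: =a=> n1
  n1 = (rec X. a.(X + X + b.0 + (b.X + 0\{a}))) + (rec X. a.(X + X + b.0 + (b.X + 0\{a}))) + b.0 + (b.(rec X. a.(X + X + b.0 + (b.X + 0\{a}))) + 0\{a}) :: =a=> n1, =b=> n0, =b=> n2
  n2 = 0 :: ·
Run σ = ⟨b⟩ on P: start {m0}
  after b @ step 1: {m1}
  — P admits the full trace.
Run σ = ⟨b⟩ on Q: start {n0}
  after b @ step 1: no successor for Q

b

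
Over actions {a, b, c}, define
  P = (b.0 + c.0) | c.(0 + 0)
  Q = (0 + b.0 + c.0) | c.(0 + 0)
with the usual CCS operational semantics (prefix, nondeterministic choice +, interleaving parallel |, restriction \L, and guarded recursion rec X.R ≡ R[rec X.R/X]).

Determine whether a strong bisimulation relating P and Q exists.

YES

Reachable graph of P (4 states):
  s0 = (b.0 + c.0) | c.(0 + 0) → —b→ s1, —c→ s1, —c→ s2
  s1 = 0 | c.(0 + 0) → —c→ s3
  s2 = (b.0 + c.0) | (0 + 0) → —b→ s3, —c→ s3
  s3 = 0 | (0 + 0) → (no moves)
Reachable graph of Q (4 states):
  t0 = (0 + b.0 + c.0) | c.(0 + 0) → —b→ t1, —c→ t1, —c→ t2
  t1 = 0 | c.(0 + 0) → —c→ t3
  t2 = (0 + b.0 + c.0) | (0 + 0) → —b→ t3, —c→ t3
  t3 = 0 | (0 + 0) → (no moves)
Coarsest stable partition (strong bisimilarity classes):
  B0 = {s0, t0}
  B1 = {s2, t2}
  B2 = {s3, t3}
  B3 = {s1, t1}
s0 ∈ B0, t0 ∈ B0 → same block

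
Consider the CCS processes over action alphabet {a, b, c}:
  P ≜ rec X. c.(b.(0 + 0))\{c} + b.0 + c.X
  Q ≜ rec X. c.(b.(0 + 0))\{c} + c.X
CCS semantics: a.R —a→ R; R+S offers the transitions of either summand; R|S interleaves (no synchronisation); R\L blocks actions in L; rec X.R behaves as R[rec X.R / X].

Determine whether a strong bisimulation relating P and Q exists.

Reachable graph of P (4 states):
  m0 = rec X. c.(b.(0 + 0))\{c} + b.0 + c.X has moves -b-> m1, -c-> m0, -c-> m2
  m1 = 0 has moves ·
  m2 = (b.(0 + 0))\{c} has moves -b-> m3
  m3 = (0 + 0)\{c} has moves ·
Reachable graph of Q (3 states):
  n0 = rec X. c.(b.(0 + 0))\{c} + c.X has moves -c-> n0, -c-> n1
  n1 = (b.(0 + 0))\{c} has moves -b-> n2
  n2 = (0 + 0)\{c} has moves ·
Partition-refinement fixed point:
  B0 = {m0}
  B1 = {m2, n1}
  B2 = {m1, m3, n2}
  B3 = {n0}
m0 ∈ B0, n0 ∈ B3 → different blocks

not bisimilar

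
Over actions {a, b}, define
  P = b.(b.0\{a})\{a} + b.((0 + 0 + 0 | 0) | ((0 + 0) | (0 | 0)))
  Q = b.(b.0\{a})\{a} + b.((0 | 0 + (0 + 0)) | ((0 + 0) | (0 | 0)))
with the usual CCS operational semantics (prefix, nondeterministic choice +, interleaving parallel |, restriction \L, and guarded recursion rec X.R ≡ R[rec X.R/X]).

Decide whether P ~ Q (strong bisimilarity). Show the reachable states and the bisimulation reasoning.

YES

P's transition system — 4 states:
  s0 = b.(b.0\{a})\{a} + b.((0 + 0 + 0 | 0) | ((0 + 0) | (0 | 0))) ⊢ —b→ s1, —b→ s2
  s1 = (0 + 0 + 0 | 0) | ((0 + 0) | (0 | 0)) ⊢ deadlocked
  s2 = (b.0\{a})\{a} ⊢ —b→ s3
  s3 = 0\{a}\{a} ⊢ deadlocked
Q's transition system — 4 states:
  t0 = b.(b.0\{a})\{a} + b.((0 | 0 + (0 + 0)) | ((0 + 0) | (0 | 0))) ⊢ —b→ t1, —b→ t2
  t1 = (0 | 0 + (0 + 0)) | ((0 + 0) | (0 | 0)) ⊢ deadlocked
  t2 = (b.0\{a})\{a} ⊢ —b→ t3
  t3 = 0\{a}\{a} ⊢ deadlocked
Coarsest stable partition (strong bisimilarity classes):
  B0 = {s0, t0}
  B1 = {s2, t2}
  B2 = {s1, s3, t1, t3}
s0 ∈ B0, t0 ∈ B0 → same block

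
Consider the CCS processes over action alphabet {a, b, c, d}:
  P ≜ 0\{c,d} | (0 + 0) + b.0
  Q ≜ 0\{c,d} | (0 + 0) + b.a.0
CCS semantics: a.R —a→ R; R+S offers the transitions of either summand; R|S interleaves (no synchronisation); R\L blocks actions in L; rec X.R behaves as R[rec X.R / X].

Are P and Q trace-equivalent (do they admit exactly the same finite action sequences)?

P's transition system — 2 states:
  p0 = 0\{c,d} | (0 + 0) + b.0 | =b=> p1
  p1 = 0 | deadlocked
Q's transition system — 3 states:
  q0 = 0\{c,d} | (0 + 0) + b.a.0 | =b=> q1
  q1 = a.0 | =a=> q2
  q2 = 0 | deadlocked
Executing ba from Q (initial set {q0}):
  after b @ step 1: {q1}
  after a @ step 2: {q2}
  ✓ Q
Executing ba from P (initial set {p0}):
  after b @ step 1: {p1}
  after a @ step 2: ∅ (P stuck)

trace-distinct — witness ⟨ba⟩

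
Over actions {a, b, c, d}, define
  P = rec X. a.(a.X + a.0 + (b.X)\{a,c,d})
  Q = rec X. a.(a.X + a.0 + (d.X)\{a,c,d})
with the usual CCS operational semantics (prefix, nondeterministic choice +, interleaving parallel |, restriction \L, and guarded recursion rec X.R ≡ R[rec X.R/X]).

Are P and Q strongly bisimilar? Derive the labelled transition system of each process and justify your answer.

P's transition system — 4 states:
  s0 = rec X. a.(a.X + a.0 + (b.X)\{a,c,d}) | —a→ s1
  s1 = a.(rec X. a.(a.X + a.0 + (b.X)\{a,c,d})) + a.0 + (b.(rec X. a.(a.X + a.0 + (b.X)\{a,c,d})))\{a,c,d} | —a→ s0, —a→ s2, —b→ s3
  s2 = 0 | (no moves)
  s3 = (rec X. a.(a.X + a.0 + (b.X)\{a,c,d}))\{a,c,d} | (no moves)
Q's transition system — 3 states:
  t0 = rec X. a.(a.X + a.0 + (d.X)\{a,c,d}) | —a→ t1
  t1 = a.(rec X. a.(a.X + a.0 + (d.X)\{a,c,d})) + a.0 + (d.(rec X. a.(a.X + a.0 + (d.X)\{a,c,d})))\{a,c,d} | —a→ t0, —a→ t2
  t2 = 0 | (no moves)
Coarsest stable partition (strong bisimilarity classes):
  B0 = {s0}
  B1 = {s1}
  B2 = {s2, s3, t2}
  B3 = {t0}
  B4 = {t1}
s0 ∈ B0, t0 ∈ B3 → different blocks

NO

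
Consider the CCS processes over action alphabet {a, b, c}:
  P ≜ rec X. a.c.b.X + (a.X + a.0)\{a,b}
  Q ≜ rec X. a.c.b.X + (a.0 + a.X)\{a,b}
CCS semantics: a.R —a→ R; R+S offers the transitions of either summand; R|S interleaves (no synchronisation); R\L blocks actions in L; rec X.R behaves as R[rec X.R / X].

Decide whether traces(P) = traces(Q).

trace-equivalent

LTS(P): 3 reachable states
  m0 = rec X. a.c.b.X + (a.X + a.0)\{a,b} → ··a··> m1
  m1 = c.b.(rec X. a.c.b.X + (a.X + a.0)\{a,b}) → ··c··> m2
  m2 = b.(rec X. a.c.b.X + (a.X + a.0)\{a,b}) → ··b··> m0
LTS(Q): 3 reachable states
  n0 = rec X. a.c.b.X + (a.0 + a.X)\{a,b} → ··a··> n1
  n1 = c.b.(rec X. a.c.b.X + (a.0 + a.X)\{a,b}) → ··c··> n2
  n2 = b.(rec X. a.c.b.X + (a.0 + a.X)\{a,b}) → ··b··> n0
Partition-refinement fixed point:
  B0 = {m0, n0}
  B1 = {m1, n1}
  B2 = {m2, n2}
m0 ∈ B0, n0 ∈ B0 → same block
Bisimilar ⇒ trace-equivalent.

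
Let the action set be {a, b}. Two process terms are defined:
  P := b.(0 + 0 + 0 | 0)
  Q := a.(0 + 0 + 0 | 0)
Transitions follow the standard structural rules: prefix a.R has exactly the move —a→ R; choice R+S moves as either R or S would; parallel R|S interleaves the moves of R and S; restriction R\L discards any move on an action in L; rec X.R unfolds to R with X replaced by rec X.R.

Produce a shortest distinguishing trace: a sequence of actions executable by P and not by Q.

Reachable graph of P (2 states):
  u0 = b.(0 + 0 + 0 | 0) → ··b··> u1
  u1 = 0 + 0 + 0 | 0 → ·
Reachable graph of Q (2 states):
  v0 = a.(0 + 0 + 0 | 0) → ··a··> v1
  v1 = 0 + 0 + 0 | 0 → ·
Run σ = ⟨b⟩ on P: start {u0}
  step 1 (b): {u1}
  P completes σ.
Run σ = ⟨b⟩ on Q: start {v0}
  step 1 (b): ∅ (Q stuck)

b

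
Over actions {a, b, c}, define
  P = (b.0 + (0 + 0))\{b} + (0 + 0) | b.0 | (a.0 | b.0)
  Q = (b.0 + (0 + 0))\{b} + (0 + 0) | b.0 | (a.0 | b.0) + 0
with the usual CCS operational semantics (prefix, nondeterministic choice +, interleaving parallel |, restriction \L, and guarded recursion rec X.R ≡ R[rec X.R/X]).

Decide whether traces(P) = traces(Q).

LTS(P): 8 reachable states
  s0 = (b.0 + (0 + 0))\{b} + (0 + 0) | b.0 | (a.0 | b.0) has moves —a→ s1, —b→ s2, —b→ s3
  s1 = (0 + 0) | b.0 | (0 | b.0) has moves —b→ s4, —b→ s5
  s2 = (0 + 0) | 0 | (a.0 | b.0) has moves —a→ s4, —b→ s6
  s3 = (0 + 0) | b.0 | (a.0 | 0) has moves —a→ s5, —b→ s6
  s4 = (0 + 0) | 0 | (0 | b.0) has moves —b→ s7
  s5 = (0 + 0) | b.0 | (0 | 0) has moves —b→ s7
  s6 = (0 + 0) | 0 | (a.0 | 0) has moves —a→ s7
  s7 = (0 + 0) | 0 | (0 | 0) has moves deadlocked
LTS(Q): 8 reachable states
  t0 = (b.0 + (0 + 0))\{b} + (0 + 0) | b.0 | (a.0 | b.0) + 0 has moves —a→ t1, —b→ t2, —b→ t3
  t1 = (0 + 0) | b.0 | (0 | b.0) has moves —b→ t4, —b→ t5
  t2 = (0 + 0) | 0 | (a.0 | b.0) has moves —a→ t4, —b→ t6
  t3 = (0 + 0) | b.0 | (a.0 | 0) has moves —a→ t5, —b→ t6
  t4 = (0 + 0) | 0 | (0 | b.0) has moves —b→ t7
  t5 = (0 + 0) | b.0 | (0 | 0) has moves —b→ t7
  t6 = (0 + 0) | 0 | (a.0 | 0) has moves —a→ t7
  t7 = (0 + 0) | 0 | (0 | 0) has moves deadlocked
Partition-refinement fixed point:
  B0 = {s0, t0}
  B1 = {s2, s3, t2, t3}
  B2 = {s6, t6}
  B3 = {s7, t7}
  B4 = {s4, s5, t4, t5}
  B5 = {s1, t1}
s0 ∈ B0, t0 ∈ B0 → same block
Bisimilar ⇒ trace-equivalent.

trace-equivalent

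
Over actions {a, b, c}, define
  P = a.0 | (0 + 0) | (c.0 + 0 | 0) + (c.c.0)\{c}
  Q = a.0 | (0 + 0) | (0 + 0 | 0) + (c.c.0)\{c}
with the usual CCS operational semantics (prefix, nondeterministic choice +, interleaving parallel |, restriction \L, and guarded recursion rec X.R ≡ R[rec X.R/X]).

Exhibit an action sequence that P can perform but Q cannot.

P's transition system — 4 states:
  p0 = a.0 | (0 + 0) | (c.0 + 0 | 0) + (c.c.0)\{c} | —a→ p1, —c→ p2
  p1 = 0 | (0 + 0) | (c.0 + 0 | 0) | —c→ p3
  p2 = a.0 | (0 + 0) | 0 | —a→ p3
  p3 = 0 | (0 + 0) | 0 | deadlocked
Q's transition system — 2 states:
  q0 = a.0 | (0 + 0) | (0 + 0 | 0) + (c.c.0)\{c} | —a→ q1
  q1 = 0 | (0 + 0) | (0 + 0 | 0) | deadlocked
Run σ = ⟨c⟩ on P: start {p0}
  [1] c ⇒ {p2}
  ✓ P
Run σ = ⟨c⟩ on Q: start {q0}
  [1] c ⇒ no successor for Q

c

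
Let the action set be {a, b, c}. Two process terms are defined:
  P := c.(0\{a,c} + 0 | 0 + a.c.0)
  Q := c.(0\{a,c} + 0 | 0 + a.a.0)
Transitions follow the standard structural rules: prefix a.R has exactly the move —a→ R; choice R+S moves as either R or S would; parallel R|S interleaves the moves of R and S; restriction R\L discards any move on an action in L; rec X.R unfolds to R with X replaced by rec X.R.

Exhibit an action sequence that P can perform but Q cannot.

P's transition system — 4 states:
  u0 = c.(0\{a,c} + 0 | 0 + a.c.0) ⊢ --c--▸ u1
  u1 = 0\{a,c} + 0 | 0 + a.c.0 ⊢ --a--▸ u2
  u2 = c.0 ⊢ --c--▸ u3
  u3 = 0 ⊢ stopped
Q's transition system — 4 states:
  v0 = c.(0\{a,c} + 0 | 0 + a.a.0) ⊢ --c--▸ v1
  v1 = 0\{a,c} + 0 | 0 + a.a.0 ⊢ --a--▸ v2
  v2 = a.0 ⊢ --a--▸ v3
  v3 = 0 ⊢ stopped
Executing cac from P (initial set {u0}):
  step 1 (c): {u1}
  step 2 (a): {u2}
  step 3 (c): {u3}
  — P admits the full trace.
Executing cac from Q (initial set {v0}):
  step 1 (c): {v1}
  step 2 (a): {v2}
  step 3 (c): ∅ (Q stuck)

cac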